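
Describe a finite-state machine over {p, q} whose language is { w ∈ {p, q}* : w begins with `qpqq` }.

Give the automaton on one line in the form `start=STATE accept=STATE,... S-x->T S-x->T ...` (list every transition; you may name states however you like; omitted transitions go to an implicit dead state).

Walk along `qpqq` while the input agrees: from S0 take `q` to S1, and so on. Any deviation drops to the rejecting sink S5. Once S4 is reached the prefix is confirmed and every continuation is accepted.
        p   q  
>  S0   S5  S1 
   S1   S2  S5 
   S2   S5  S3 
   S3   S5  S4 
 * S4   S4  S4 
   S5   S5  S5 
(> = start, * = accepting)

start=S0 accept=S4 S0-p->S5 S0-q->S1 S1-p->S2 S1-q->S5 S2-p->S5 S2-q->S3 S3-p->S5 S3-q->S4 S4-p->S4 S4-q->S4 S5-p->S5 S5-q->S5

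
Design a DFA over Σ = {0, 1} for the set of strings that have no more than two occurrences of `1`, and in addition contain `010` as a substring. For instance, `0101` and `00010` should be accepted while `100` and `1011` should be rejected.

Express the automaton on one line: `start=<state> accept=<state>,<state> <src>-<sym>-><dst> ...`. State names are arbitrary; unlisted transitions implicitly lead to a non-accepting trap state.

start=q0 accept=q6,q8 q0-0->q1 q0-1->q2 q1-0->q1 q1-1->q3 q2-0->q4 q2-1->q5 q3-0->q6 q3-1->q5 q4-0->q4 q4-1->q7 q5-0->q5 q5-1->q5 q6-0->q6 q6-1->q8 q7-0->q8 q7-1->q5 q8-0->q8 q8-1->q5

Run two small machines in parallel and take their product. One (4 states) tracks the count of `1`s, saturating at 3; the other (4 states) tracks whether and how much of `010` has been seen. Each combined state is a pair, one component from each; accept when both components accept. Minimizing collapses redundant product states.
A 9-state machine:
        0   1  
>  q0   q1  q2 
   q1   q1  q3 
   q2   q4  q5 
   q3   q6  q5 
   q4   q4  q7 
   q5   q5  q5 
 * q6   q6  q8 
   q7   q8  q5 
 * q8   q8  q5 
(> = start, * = accepting)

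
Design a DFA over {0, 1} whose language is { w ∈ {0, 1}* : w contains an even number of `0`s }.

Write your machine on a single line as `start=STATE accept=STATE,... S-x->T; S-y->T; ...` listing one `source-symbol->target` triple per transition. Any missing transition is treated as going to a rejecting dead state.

Keep the running count of `0`s modulo 2: each `0` advances along the cycle S0 → S1 → S0 while other symbols loop. Accept at S0.
With 2 states:
        0   1  
>* S0   S1  S0 
   S1   S0  S1 
(> = start, * = accepting)

start=S0; accept=S0; S0-0->S1; S0-1->S0; S1-0->S0; S1-1->S1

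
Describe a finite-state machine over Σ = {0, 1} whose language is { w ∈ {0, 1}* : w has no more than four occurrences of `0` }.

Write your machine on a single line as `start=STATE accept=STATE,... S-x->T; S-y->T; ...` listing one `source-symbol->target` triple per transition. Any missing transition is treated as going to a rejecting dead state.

start=s0; accept=s0,s1,s2,s3,s4; s0-0->s1; s0-1->s0; s1-0->s2; s1-1->s1; s2-0->s3; s2-1->s2; s3-0->s4; s3-1->s3; s4-0->s5; s4-1->s4; s5-0->s5; s5-1->s5

Only the number of `0`s matters, and only up to 5. Make a chain s0 → s1 → s2 → s3 → s4 → s5 advanced by each `0` (with s5 absorbing); every other symbol self-loops. The accepting set is {s0, s1, s2, s3, s4}.
A 6-state machine:
        0   1  
>* s0   s1  s0 
 * s1   s2  s1 
 * s2   s3  s2 
 * s3   s4  s3 
 * s4   s5  s4 
   s5   s5  s5 
(> = start, * = accepting)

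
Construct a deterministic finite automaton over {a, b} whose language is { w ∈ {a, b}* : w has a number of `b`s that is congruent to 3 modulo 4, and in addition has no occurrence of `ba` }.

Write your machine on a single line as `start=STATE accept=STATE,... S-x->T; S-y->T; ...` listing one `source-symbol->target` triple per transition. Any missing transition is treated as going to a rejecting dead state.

start=S0; accept=S4; S0-a->S0; S0-b->S1; S1-a->S2; S1-b->S3; S2-a->S2; S2-b->S2; S3-a->S2; S3-b->S4; S4-a->S2; S4-b->S5; S5-a->S2; S5-b->S1

Handle the two conditions separately and then intersect. The first has 4 states tracking the count of `b`s modulo 4; the second has 3 states tracking partial matches of the forbidden pattern `ba`. A product state is a pair (one from each), accepting exactly when both do. After merging equivalent states the machine shrinks.
6 states suffice.
        a   b  
>  S0   S0  S1 
   S1   S2  S3 
   S2   S2  S2 
   S3   S2  S4 
 * S4   S2  S5 
   S5   S2  S1 
(> = start, * = accepting)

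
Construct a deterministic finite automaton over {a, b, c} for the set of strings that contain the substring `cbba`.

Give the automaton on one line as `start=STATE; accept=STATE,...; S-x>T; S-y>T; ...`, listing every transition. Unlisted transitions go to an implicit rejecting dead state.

start=q0; accept=q4; q0-a>q0; q0-b>q0; q0-c>q1; q1-a>q0; q1-b>q2; q1-c>q1; q2-a>q0; q2-b>q3; q2-c>q1; q3-a>q4; q3-b>q0; q3-c>q1; q4-a>q4; q4-b>q4; q4-c>q4

States q0..q3 record the length of the longest prefix of `cbba` that matches the current input suffix. Reaching q4 means `cbba` has been seen, and we stay there forever. Accept from q4.
With 5 states:
        a   b   c  
>  q0   q0  q0  q1 
   q1   q0  q2  q1 
   q2   q0  q3  q1 
   q3   q4  q0  q1 
 * q4   q4  q4  q4 
(> = start, * = accepting)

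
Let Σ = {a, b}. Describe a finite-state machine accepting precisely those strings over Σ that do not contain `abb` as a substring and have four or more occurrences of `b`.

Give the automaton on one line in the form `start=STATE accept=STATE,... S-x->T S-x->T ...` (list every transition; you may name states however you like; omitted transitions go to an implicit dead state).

start=S0 accept=S12,S13,S14 S0-a->S1 S0-b->S2 S1-a->S1 S1-b->S3 S2-a->S4 S2-b->S5 S3-a->S4 S3-b->S6 S4-a->S4 S4-b->S7 S5-a->S8 S5-b->S9 S6-a->S6 S6-b->S6 S7-a->S8 S7-b->S6 S8-a->S8 S8-b->S10 S9-a->S11 S9-b->S12 S10-a->S11 S10-b->S6 S11-a->S11 S11-b->S13 S12-a->S14 S12-b->S12 S13-a->S14 S13-b->S6 S14-a->S14 S14-b->S13

Handle the two conditions separately and then intersect. The first has 4 states tracking partial matches of the forbidden pattern `abb`; the second has 6 states tracking the count of `b`s, saturating at 5. A product state is a pair (one from each), accepting exactly when both do. After merging equivalent states the machine shrinks.
          a    b  
>  S0     S1   S2 
   S1     S1   S3 
   S2     S4   S5 
   S3     S4   S6 
   S4     S4   S7 
   S5     S8   S9 
   S6     S6   S6 
   S7     S8   S6 
   S8     S8  S10 
   S9    S11  S12 
   S10   S11   S6 
   S11   S11  S13 
 * S12   S14  S12 
 * S13   S14   S6 
 * S14   S14  S13 
(> = start, * = accepting)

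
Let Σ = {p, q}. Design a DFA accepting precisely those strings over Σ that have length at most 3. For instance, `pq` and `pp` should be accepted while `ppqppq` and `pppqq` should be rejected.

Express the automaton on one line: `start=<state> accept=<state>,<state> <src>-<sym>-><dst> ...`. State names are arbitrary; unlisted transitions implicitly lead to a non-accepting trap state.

start=A accept=A,B,C,D A-p->B A-q->B B-p->C B-q->C C-p->D C-q->D D-p->E D-q->E E-p->E E-q->E

Count input length up to 4: every symbol moves from A toward E, which means 'more than 3' and absorbs. Accept from {A, B, C, D}.
5 states suffice.
       p  q 
>* A   B  B 
 * B   C  C 
 * C   D  D 
 * D   E  E 
   E   E  E 
(> = start, * = accepting)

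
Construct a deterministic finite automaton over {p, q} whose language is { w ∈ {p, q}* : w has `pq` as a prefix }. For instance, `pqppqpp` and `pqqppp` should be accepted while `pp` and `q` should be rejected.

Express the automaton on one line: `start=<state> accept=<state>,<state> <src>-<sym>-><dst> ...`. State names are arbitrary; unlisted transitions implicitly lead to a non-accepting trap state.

Check the first 2 symbols one by one: S0 through S1 record how many have matched `pq` so far; any wrong symbol goes to the dead state S3. After all 2 match we enter the accepting sink S2.
        p   q  
>  S0   S1  S3 
   S1   S3  S2 
 * S2   S2  S2 
   S3   S3  S3 
(> = start, * = accepting)

start=S0 accept=S2 S0-p->S1 S0-q->S3 S1-p->S3 S1-q->S2 S2-p->S2 S2-q->S2 S3-p->S3 S3-q->S3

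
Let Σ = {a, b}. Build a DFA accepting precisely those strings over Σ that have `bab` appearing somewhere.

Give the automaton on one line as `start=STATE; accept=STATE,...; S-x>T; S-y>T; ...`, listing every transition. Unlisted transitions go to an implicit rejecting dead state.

Track how much of `bab` has been matched so far: state q0 is no progress, q3 is the absorbing accept state reached once `bab` has occurred. Intermediate states record partial matches; on a mismatch, fall back to the longest reusable overlap.
        a   b  
>  q0   q0  q1 
   q1   q2  q1 
   q2   q0  q3 
 * q3   q3  q3 
(> = start, * = accepting)

start=q0; accept=q3; q0-a>q0; q0-b>q1; q1-a>q2; q1-b>q1; q2-a>q0; q2-b>q3; q3-a>q3; q3-b>q3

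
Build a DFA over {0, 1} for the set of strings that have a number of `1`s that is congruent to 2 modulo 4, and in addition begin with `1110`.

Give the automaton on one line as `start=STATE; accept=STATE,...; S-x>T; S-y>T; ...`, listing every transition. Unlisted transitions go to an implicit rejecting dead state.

Run two small machines in parallel and take their product. One (4 states) tracks the count of `1`s modulo 4; the other (6 states) tracks whether the input so far still matches the prefix `1110`. Each combined state is a pair, one component from each; accept when both components accept. Minimizing collapses redundant product states.
        0   1  
>  s0   s1  s2 
   s1   s1  s1 
   s2   s1  s3 
   s3   s1  s4 
   s4   s5  s1 
   s5   s5  s6 
   s6   s6  s7 
   s7   s7  s8 
 * s8   s8  s5 
(> = start, * = accepting)

start=s0; accept=s8; s0-0>s1; s0-1>s2; s1-0>s1; s1-1>s1; s2-0>s1; s2-1>s3; s3-0>s1; s3-1>s4; s4-0>s5; s4-1>s1; s5-0>s5; s5-1>s6; s6-0>s6; s6-1>s7; s7-0>s7; s7-1>s8; s8-0>s8; s8-1>s5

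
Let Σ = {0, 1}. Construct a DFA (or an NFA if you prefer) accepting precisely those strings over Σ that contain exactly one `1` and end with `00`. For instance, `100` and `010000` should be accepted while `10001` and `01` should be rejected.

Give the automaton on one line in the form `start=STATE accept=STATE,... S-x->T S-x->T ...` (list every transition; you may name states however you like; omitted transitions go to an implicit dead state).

Build one automaton per condition and run them in lockstep. One (3 states) tracks the count of `1`s, saturating at 2; the other (3 states) tracks how much of the suffix `00` has currently been matched. Each combined state is a pair, one component from each; accept when both components accept.
With 9 states:
        0   1  
>  q0   q1  q2 
   q1   q3  q2 
   q2   q4  q5 
   q3   q3  q2 
   q4   q6  q5 
   q5   q7  q5 
 * q6   q6  q5 
   q7   q8  q5 
   q8   q8  q5 
(> = start, * = accepting)

start=q0 accept=q6 q0-0->q1 q0-1->q2 q1-0->q3 q1-1->q2 q2-0->q4 q2-1->q5 q3-0->q3 q3-1->q2 q4-0->q6 q4-1->q5 q5-0->q7 q5-1->q5 q6-0->q6 q6-1->q5 q7-0->q8 q7-1->q5 q8-0->q8 q8-1->q5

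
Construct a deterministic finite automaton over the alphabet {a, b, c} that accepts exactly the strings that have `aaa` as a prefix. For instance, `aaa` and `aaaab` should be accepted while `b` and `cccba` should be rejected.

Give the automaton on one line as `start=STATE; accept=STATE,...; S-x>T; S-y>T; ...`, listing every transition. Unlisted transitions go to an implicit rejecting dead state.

Check the first 3 symbols one by one: q0 through q2 record how many have matched `aaa` so far; any wrong symbol goes to the dead state q4. After all 3 match we enter the accepting sink q3.
        a   b   c  
>  q0   q1  q4  q4 
   q1   q2  q4  q4 
   q2   q3  q4  q4 
 * q3   q3  q3  q3 
   q4   q4  q4  q4 
(> = start, * = accepting)

start=q0; accept=q3; q0-a>q1; q0-b>q4; q0-c>q4; q1-a>q2; q1-b>q4; q1-c>q4; q2-a>q3; q2-b>q4; q2-c>q4; q3-a>q3; q3-b>q3; q3-c>q3; q4-a>q4; q4-b>q4; q4-c>q4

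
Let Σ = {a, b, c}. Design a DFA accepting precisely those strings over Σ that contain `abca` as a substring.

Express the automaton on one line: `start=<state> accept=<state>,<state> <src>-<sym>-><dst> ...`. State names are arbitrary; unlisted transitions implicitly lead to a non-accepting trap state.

Track how much of `abca` has been matched so far: state q0 is no progress, q4 is the absorbing accept state reached once `abca` has occurred. Intermediate states record partial matches; on a mismatch, fall back to the longest reusable overlap.
With 5 states:
        a   b   c  
>  q0   q1  q0  q0 
   q1   q1  q2  q0 
   q2   q1  q0  q3 
   q3   q4  q0  q0 
 * q4   q4  q4  q4 
(> = start, * = accepting)

start=q0 accept=q4 q0-a->q1 q0-b->q0 q0-c->q0 q1-a->q1 q1-b->q2 q1-c->q0 q2-a->q1 q2-b->q0 q2-c->q3 q3-a->q4 q3-b->q0 q3-c->q0 q4-a->q4 q4-b->q4 q4-c->q4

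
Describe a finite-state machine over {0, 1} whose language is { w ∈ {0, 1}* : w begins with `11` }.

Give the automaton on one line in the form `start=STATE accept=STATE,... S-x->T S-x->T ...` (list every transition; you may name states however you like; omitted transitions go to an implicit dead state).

Walk along `11` while the input agrees: from q0 take `1` to q1, and so on. Any deviation drops to the rejecting sink q3. Once q2 is reached the prefix is confirmed and every continuation is accepted.
4 states suffice.
        0   1  
>  q0   q3  q1 
   q1   q3  q2 
 * q2   q2  q2 
   q3   q3  q3 
(> = start, * = accepting)

start=q0 accept=q2 q0-0->q3 q0-1->q1 q1-0->q3 q1-1->q2 q2-0->q2 q2-1->q2 q3-0->q3 q3-1->q3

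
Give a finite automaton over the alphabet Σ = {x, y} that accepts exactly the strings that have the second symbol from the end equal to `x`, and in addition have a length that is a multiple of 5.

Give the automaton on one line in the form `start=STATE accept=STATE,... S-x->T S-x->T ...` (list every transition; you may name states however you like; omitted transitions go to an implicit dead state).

start=q0 accept=q6 q0-x->q1 q0-y->q1 q1-x->q2 q1-y->q2 q2-x->q3 q2-y->q3 q3-x->q4 q3-y->q5 q4-x->q6 q4-y->q6 q5-x->q0 q5-y->q0 q6-x->q1 q6-y->q1

Handle the two conditions separately and then intersect. The first has 7 states tracking the last 2 symbols read; the second has 5 states tracking the input length modulo 5. A product state is a pair (one from each), accepting exactly when both do. Minimizing collapses redundant product states.
A 7-state machine:
        x   y  
>  q0   q1  q1 
   q1   q2  q2 
   q2   q3  q3 
   q3   q4  q5 
   q4   q6  q6 
   q5   q0  q0 
 * q6   q1  q1 
(> = start, * = accepting)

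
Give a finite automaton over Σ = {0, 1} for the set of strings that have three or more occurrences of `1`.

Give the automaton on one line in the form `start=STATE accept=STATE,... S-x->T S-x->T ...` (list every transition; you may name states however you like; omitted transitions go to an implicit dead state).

Count `1`s, saturating at 4: states A through D mean 0 through 3 `1`s seen; E means more than 3. Each `1` increments (capped at E); other symbols loop. Accept from {D, E}.
A 5-state machine:
       0  1 
>  A   A  B 
   B   B  C 
   C   C  D 
 * D   D  E 
 * E   E  E 
(> = start, * = accepting)

start=A accept=D,E A-0->A A-1->B B-0->B B-1->C C-0->C C-1->D D-0->D D-1->E E-0->E E-1->E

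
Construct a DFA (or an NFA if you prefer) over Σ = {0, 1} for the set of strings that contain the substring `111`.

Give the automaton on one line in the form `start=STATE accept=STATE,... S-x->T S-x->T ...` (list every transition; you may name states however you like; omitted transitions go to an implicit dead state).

start=s0 accept=s3 s0-0->s0 s0-1->s1 s1-0->s0 s1-1->s2 s2-0->s0 s2-1->s3 s3-0->s3 s3-1->s3

States s0..s2 record the length of the longest prefix of `111` that matches the current input suffix. Reaching s3 means `111` has been seen, and we stay there forever. Accept from s3.
A 4-state machine:
        0   1  
>  s0   s0  s1 
   s1   s0  s2 
   s2   s0  s3 
 * s3   s3  s3 
(> = start, * = accepting)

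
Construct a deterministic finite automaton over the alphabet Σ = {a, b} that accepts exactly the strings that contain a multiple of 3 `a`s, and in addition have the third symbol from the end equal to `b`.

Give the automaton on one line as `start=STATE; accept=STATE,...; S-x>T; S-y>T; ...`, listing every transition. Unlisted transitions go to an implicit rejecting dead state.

Handle the two conditions separately and then intersect. The first has 3 states tracking the count of `a`s modulo 3; the second has 15 states tracking the last 3 symbols read. A product state is a pair (one from each), accepting exactly when both do. After merging equivalent states the machine shrinks.
14 states suffice.
          a    b  
>  q0     q1   q2 
   q1     q3   q4 
   q2     q1   q5 
   q3     q0   q6 
   q4     q7   q4 
   q5     q1   q8 
   q6     q9  q10 
   q7    q11   q6 
 * q8     q1   q8 
   q9     q1  q12 
   q10   q13  q10 
 * q11    q1   q2 
 * q12    q1   q5 
 * q13    q1  q12 
(> = start, * = accepting)

start=q0; accept=q8,q11,q12,q13; q0-a>q1; q0-b>q2; q1-a>q3; q1-b>q4; q2-a>q1; q2-b>q5; q3-a>q0; q3-b>q6; q4-a>q7; q4-b>q4; q5-a>q1; q5-b>q8; q6-a>q9; q6-b>q10; q7-a>q11; q7-b>q6; q8-a>q1; q8-b>q8; q9-a>q1; q9-b>q12; q10-a>q13; q10-b>q10; q11-a>q1; q11-b>q2; q12-a>q1; q12-b>q5; q13-a>q1; q13-b>q12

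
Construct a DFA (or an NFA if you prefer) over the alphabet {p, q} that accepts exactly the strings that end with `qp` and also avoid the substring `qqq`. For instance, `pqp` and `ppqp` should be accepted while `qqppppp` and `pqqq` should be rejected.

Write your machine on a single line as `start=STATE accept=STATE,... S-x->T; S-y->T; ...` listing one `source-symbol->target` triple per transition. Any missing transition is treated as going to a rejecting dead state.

Build one automaton per condition and run them in lockstep. The first has 3 states tracking how much of the suffix `qp` has currently been matched; the second has 4 states tracking partial matches of the forbidden pattern `qqq`. A product state is a pair (one from each), accepting exactly when both do. Minimizing collapses redundant product states.
5 states suffice.
       p  q 
>  A   A  B 
   B   C  D 
 * C   A  B 
   D   C  E 
   E   E  E 
(> = start, * = accepting)

start=A; accept=C; A-p->A; A-q->B; B-p->C; B-q->D; C-p->A; C-q->B; D-p->C; D-q->E; E-p->E; E-q->E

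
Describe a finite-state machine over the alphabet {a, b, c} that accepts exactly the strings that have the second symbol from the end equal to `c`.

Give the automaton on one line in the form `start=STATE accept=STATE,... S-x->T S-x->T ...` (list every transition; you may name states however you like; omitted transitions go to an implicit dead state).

start=S0 accept=S10,S11,S12 S0-a->S1 S0-b->S2 S0-c->S3 S1-a->S4 S1-b->S5 S1-c->S6 S2-a->S7 S2-b->S8 S2-c->S9 S3-a->S10 S3-b->S11 S3-c->S12 S4-a->S4 S4-b->S5 S4-c->S6 S5-a->S7 S5-b->S8 S5-c->S9 S6-a->S10 S6-b->S11 S6-c->S12 S7-a->S4 S7-b->S5 S7-c->S6 S8-a->S7 S8-b->S8 S8-c->S9 S9-a->S10 S9-b->S11 S9-c->S12 S10-a->S4 S10-b->S5 S10-c->S6 S11-a->S7 S11-b->S8 S11-c->S9 S12-a->S10 S12-b->S11 S12-c->S12

A DFA must remember the last 2 symbols (since which symbol is second-to-last isn't known until the input ends). Use one state per possible window of the last ≤2 symbols; accept from those whose window starts with `c`.
          a    b    c  
>  S0     S1   S2   S3 
   S1     S4   S5   S6 
   S2     S7   S8   S9 
   S3    S10  S11  S12 
   S4     S4   S5   S6 
   S5     S7   S8   S9 
   S6    S10  S11  S12 
   S7     S4   S5   S6 
   S8     S7   S8   S9 
   S9    S10  S11  S12 
 * S10    S4   S5   S6 
 * S11    S7   S8   S9 
 * S12   S10  S11  S12 
(> = start, * = accepting)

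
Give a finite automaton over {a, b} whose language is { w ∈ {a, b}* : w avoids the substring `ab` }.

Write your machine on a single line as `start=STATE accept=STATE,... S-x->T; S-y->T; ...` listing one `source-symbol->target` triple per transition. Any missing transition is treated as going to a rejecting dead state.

start=s0; accept=s0,s1; s0-a->s1; s0-b->s0; s1-a->s1; s1-b->s2; s2-a->s2; s2-b->s2

This is the complement of 'contains `ab`'. Use the same substring-matching states — s0 through s2 holding how much of `ab` has just been matched — but flip the accepting set: everything except the trap s2 accepts.
With 3 states:
        a   b  
>* s0   s1  s0 
 * s1   s1  s2 
   s2   s2  s2 
(> = start, * = accepting)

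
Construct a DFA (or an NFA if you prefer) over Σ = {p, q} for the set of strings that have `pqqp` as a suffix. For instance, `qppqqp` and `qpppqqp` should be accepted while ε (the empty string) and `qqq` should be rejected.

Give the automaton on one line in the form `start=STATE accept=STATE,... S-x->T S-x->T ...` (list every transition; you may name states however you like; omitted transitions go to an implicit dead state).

Remember how much of `pqqp` the current input suffix matches. State A means no match yet; B means the last symbol is `p`; C means the last 2 symbols are `pq`; D means the last 3 symbols are `pqq`; E means the last 4 symbols are `pqqp`. Only E accepts. On a mismatch, fall back to the longest proper suffix that is still a prefix of `pqqp`.
       p  q 
>  A   B  A 
   B   B  C 
   C   B  D 
   D   E  A 
 * E   B  C 
(> = start, * = accepting)

start=A accept=E A-p->B A-q->A B-p->B B-q->C C-p->B C-q->D D-p->E D-q->A E-p->B E-q->C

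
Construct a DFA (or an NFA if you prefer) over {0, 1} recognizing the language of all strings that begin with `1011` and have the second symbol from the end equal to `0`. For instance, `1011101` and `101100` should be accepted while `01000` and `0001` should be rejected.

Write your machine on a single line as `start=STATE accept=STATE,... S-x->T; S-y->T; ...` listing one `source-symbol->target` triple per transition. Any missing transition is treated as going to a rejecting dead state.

start=q0; accept=q7,q8; q0-0->q1; q0-1->q2; q1-0->q1; q1-1->q1; q2-0->q3; q2-1->q1; q3-0->q1; q3-1->q4; q4-0->q1; q4-1->q5; q5-0->q6; q5-1->q5; q6-0->q7; q6-1->q8; q7-0->q7; q7-1->q8; q8-0->q6; q8-1->q5

Build one automaton per condition and run them in lockstep. One (6 states) tracks whether the input so far still matches the prefix `1011`; the other (7 states) tracks the last 2 symbols read. Each combined state is a pair, one component from each; accept when both components accept. After merging equivalent states the machine shrinks.
A 9-state machine:
        0   1  
>  q0   q1  q2 
   q1   q1  q1 
   q2   q3  q1 
   q3   q1  q4 
   q4   q1  q5 
   q5   q6  q5 
   q6   q7  q8 
 * q7   q7  q8 
 * q8   q6  q5 
(> = start, * = accepting)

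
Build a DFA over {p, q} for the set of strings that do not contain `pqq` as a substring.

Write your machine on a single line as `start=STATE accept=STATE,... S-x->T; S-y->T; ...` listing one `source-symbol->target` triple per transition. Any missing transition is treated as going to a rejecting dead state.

start=A; accept=A,B,C; A-p->B; A-q->A; B-p->B; B-q->C; C-p->B; C-q->D; D-p->D; D-q->D

This is the complement of 'contains `pqq`'. Use the same substring-matching states — A through D holding how much of `pqq` has just been matched — but flip the accepting set: everything except the trap D accepts.
A 4-state machine:
       p  q 
>* A   B  A 
 * B   B  C 
 * C   B  D 
   D   D  D 
(> = start, * = accepting)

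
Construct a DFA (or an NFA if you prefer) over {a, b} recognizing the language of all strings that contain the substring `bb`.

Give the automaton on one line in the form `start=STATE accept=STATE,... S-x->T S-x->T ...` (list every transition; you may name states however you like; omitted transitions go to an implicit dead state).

start=S0 accept=S2 S0-a->S0 S0-b->S1 S1-a->S0 S1-b->S2 S2-a->S2 S2-b->S2

Track how much of `bb` has been matched so far: state S0 is no progress, S2 is the absorbing accept state reached once `bb` has occurred. Intermediate states record partial matches; on a mismatch, fall back to the longest reusable overlap.
        a   b  
>  S0   S0  S1 
   S1   S0  S2 
 * S2   S2  S2 
(> = start, * = accepting)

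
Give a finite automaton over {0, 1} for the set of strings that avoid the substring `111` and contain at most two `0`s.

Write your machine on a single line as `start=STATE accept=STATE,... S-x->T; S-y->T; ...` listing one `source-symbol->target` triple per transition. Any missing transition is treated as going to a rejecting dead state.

start=A; accept=A,B,C,D,E,F,H,I,L; A-0->B; A-1->C; B-0->D; B-1->E; C-0->B; C-1->F; D-0->G; D-1->H; E-0->D; E-1->I; F-0->B; F-1->J; G-0->G; G-1->K; H-0->G; H-1->L; I-0->D; I-1->M; J-0->M; J-1->J; K-0->G; K-1->N; L-0->G; L-1->O; M-0->O; M-1->M; N-0->G; N-1->P; O-0->P; O-1->O; P-0->P; P-1->P

Handle the two conditions separately and then intersect. The first has 4 states tracking partial matches of the forbidden pattern `111`; the second has 4 states tracking the count of `0`s, saturating at 3. A product state is a pair (one from each), accepting exactly when both do.
16 states suffice.
       0  1 
>* A   B  C 
 * B   D  E 
 * C   B  F 
 * D   G  H 
 * E   D  I 
 * F   B  J 
   G   G  K 
 * H   G  L 
 * I   D  M 
   J   M  J 
   K   G  N 
 * L   G  O 
   M   O  M 
   N   G  P 
   O   P  O 
   P   P  P 
(> = start, * = accepting)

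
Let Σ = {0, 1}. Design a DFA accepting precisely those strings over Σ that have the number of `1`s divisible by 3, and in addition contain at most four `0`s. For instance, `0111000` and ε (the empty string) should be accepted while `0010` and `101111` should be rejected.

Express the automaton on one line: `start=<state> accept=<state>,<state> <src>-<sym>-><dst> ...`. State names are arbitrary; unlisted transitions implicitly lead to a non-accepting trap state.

Run two small machines in parallel and take their product. One (3 states) tracks the count of `1`s modulo 3; the other (6 states) tracks the count of `0`s, saturating at 5. Each combined state is a pair, one component from each; accept when both components accept. Equivalent product states are then merged.
With 16 states:
          0    1  
>* S0     S1   S2 
 * S1     S3   S4 
   S2     S4   S5 
 * S3     S6   S7 
   S4     S7   S8 
   S5     S8   S0 
 * S6     S9  S10 
   S7    S10  S11 
   S8    S11   S1 
 * S9    S12  S13 
   S10   S13  S14 
   S11   S14   S3 
   S12   S12  S12 
   S13   S12  S15 
   S14   S15   S6 
   S15   S12   S9 
(> = start, * = accepting)

start=S0 accept=S0,S1,S3,S6,S9 S0-0->S1 S0-1->S2 S1-0->S3 S1-1->S4 S2-0->S4 S2-1->S5 S3-0->S6 S3-1->S7 S4-0->S7 S4-1->S8 S5-0->S8 S5-1->S0 S6-0->S9 S6-1->S10 S7-0->S10 S7-1->S11 S8-0->S11 S8-1->S1 S9-0->S12 S9-1->S13 S10-0->S13 S10-1->S14 S11-0->S14 S11-1->S3 S12-0->S12 S12-1->S12 S13-0->S12 S13-1->S15 S14-0->S15 S14-1->S6 S15-0->S12 S15-1->S9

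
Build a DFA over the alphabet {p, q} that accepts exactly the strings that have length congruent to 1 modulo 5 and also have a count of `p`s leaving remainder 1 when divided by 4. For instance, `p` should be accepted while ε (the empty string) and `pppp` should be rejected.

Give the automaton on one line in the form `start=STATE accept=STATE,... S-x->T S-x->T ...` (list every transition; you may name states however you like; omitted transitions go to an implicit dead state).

start=S0 accept=S1 S0-p->S1 S0-q->S2 S1-p->S3 S1-q->S4 S2-p->S4 S2-q->S5 S3-p->S6 S3-q->S7 S4-p->S7 S4-q->S8 S5-p->S8 S5-q->S9 S6-p->S10 S6-q->S11 S7-p->S11 S7-q->S12 S8-p->S12 S8-q->S13 S9-p->S13 S9-q->S10 S10-p->S14 S10-q->S0 S11-p->S0 S11-q->S15 S12-p->S15 S12-q->S16 S13-p->S16 S13-q->S14 S14-p->S17 S14-q->S1 S15-p->S2 S15-q->S18 S16-p->S18 S16-q->S17 S17-p->S19 S17-q->S3 S18-p->S5 S18-q->S19 S19-p->S9 S19-q->S6

Handle the two conditions separately and then intersect. One (5 states) tracks the input length modulo 5; the other (4 states) tracks the count of `p`s modulo 4. Each combined state is a pair, one component from each; accept when both components accept.
With 20 states:
          p    q  
>  S0     S1   S2 
 * S1     S3   S4 
   S2     S4   S5 
   S3     S6   S7 
   S4     S7   S8 
   S5     S8   S9 
   S6    S10  S11 
   S7    S11  S12 
   S8    S12  S13 
   S9    S13  S10 
   S10   S14   S0 
   S11    S0  S15 
   S12   S15  S16 
   S13   S16  S14 
   S14   S17   S1 
   S15    S2  S18 
   S16   S18  S17 
   S17   S19   S3 
   S18    S5  S19 
   S19    S9   S6 
(> = start, * = accepting)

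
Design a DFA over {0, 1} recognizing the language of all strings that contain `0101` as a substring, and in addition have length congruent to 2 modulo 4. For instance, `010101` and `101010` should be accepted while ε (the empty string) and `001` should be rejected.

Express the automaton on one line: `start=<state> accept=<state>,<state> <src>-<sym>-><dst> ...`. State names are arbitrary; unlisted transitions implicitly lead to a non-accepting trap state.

start=q0 accept=q18 q0-0->q1 q0-1->q2 q1-0->q3 q1-1->q4 q2-0->q3 q2-1->q5 q3-0->q6 q3-1->q7 q4-0->q8 q4-1->q9 q5-0->q6 q5-1->q9 q6-0->q10 q6-1->q11 q7-0->q12 q7-1->q0 q8-0->q10 q8-1->q13 q9-0->q10 q9-1->q0 q10-0->q1 q10-1->q14 q11-0->q15 q11-1->q2 q12-0->q1 q12-1->q16 q13-0->q16 q13-1->q16 q14-0->q17 q14-1->q5 q15-0->q3 q15-1->q18 q16-0->q18 q16-1->q18 q17-0->q6 q17-1->q19 q18-0->q19 q18-1->q19 q19-0->q13 q19-1->q13

Run two small machines in parallel and take their product. One (5 states) tracks whether and how much of `0101` has been seen; the other (4 states) tracks the input length modulo 4. Each combined state is a pair, one component from each; accept when both components accept.
A 20-state machine:
          0    1  
>  q0     q1   q2 
   q1     q3   q4 
   q2     q3   q5 
   q3     q6   q7 
   q4     q8   q9 
   q5     q6   q9 
   q6    q10  q11 
   q7    q12   q0 
   q8    q10  q13 
   q9    q10   q0 
   q10    q1  q14 
   q11   q15   q2 
   q12    q1  q16 
   q13   q16  q16 
   q14   q17   q5 
   q15    q3  q18 
   q16   q18  q18 
   q17    q6  q19 
 * q18   q19  q19 
   q19   q13  q13 
(> = start, * = accepting)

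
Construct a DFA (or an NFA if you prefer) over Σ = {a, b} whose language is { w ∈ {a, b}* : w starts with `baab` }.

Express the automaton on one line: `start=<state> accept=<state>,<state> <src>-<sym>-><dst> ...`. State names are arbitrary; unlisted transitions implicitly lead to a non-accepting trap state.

start=s0 accept=s4 s0-a->s5 s0-b->s1 s1-a->s2 s1-b->s5 s2-a->s3 s2-b->s5 s3-a->s5 s3-b->s4 s4-a->s4 s4-b->s4 s5-a->s5 s5-b->s5

Check the first 4 symbols one by one: s0 through s3 record how many have matched `baab` so far; any wrong symbol goes to the dead state s5. After all 4 match we enter the accepting sink s4.
        a   b  
>  s0   s5  s1 
   s1   s2  s5 
   s2   s3  s5 
   s3   s5  s4 
 * s4   s4  s4 
   s5   s5  s5 
(> = start, * = accepting)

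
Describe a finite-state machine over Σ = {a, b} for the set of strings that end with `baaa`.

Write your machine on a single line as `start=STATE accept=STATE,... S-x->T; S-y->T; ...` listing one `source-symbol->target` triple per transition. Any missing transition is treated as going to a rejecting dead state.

start=s0; accept=s4; s0-a->s0; s0-b->s1; s1-a->s2; s1-b->s1; s2-a->s3; s2-b->s1; s3-a->s4; s3-b->s1; s4-a->s0; s4-b->s1

Remember how much of `baaa` the current input suffix matches. State s0 means no match yet; s1 means the last symbol is `b`; s2 means the last 2 symbols are `ba`; s3 means the last 3 symbols are `baa`; s4 means the last 4 symbols are `baaa`. Only s4 accepts. On a mismatch, fall back to the longest proper suffix that is still a prefix of `baaa`.
With 5 states:
        a   b  
>  s0   s0  s1 
   s1   s2  s1 
   s2   s3  s1 
   s3   s4  s1 
 * s4   s0  s1 
(> = start, * = accepting)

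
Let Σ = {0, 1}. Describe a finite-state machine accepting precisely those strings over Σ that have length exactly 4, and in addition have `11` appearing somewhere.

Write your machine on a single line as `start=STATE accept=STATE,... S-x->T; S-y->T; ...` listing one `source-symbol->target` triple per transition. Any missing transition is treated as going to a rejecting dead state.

Handle the two conditions separately and then intersect. One (6 states) tracks the input length, saturating at 5; the other (3 states) tracks whether and how much of `11` has been seen. Each combined state is a pair, one component from each; accept when both components accept. After merging equivalent states the machine shrinks.
10 states suffice.
        0   1  
>  s0   s1  s2 
   s1   s3  s4 
   s2   s3  s5 
   s3   s6  s7 
   s4   s6  s8 
   s5   s8  s8 
   s6   s6  s6 
   s7   s6  s9 
   s8   s9  s9 
 * s9   s6  s6 
(> = start, * = accepting)

start=s0; accept=s9; s0-0->s1; s0-1->s2; s1-0->s3; s1-1->s4; s2-0->s3; s2-1->s5; s3-0->s6; s3-1->s7; s4-0->s6; s4-1->s8; s5-0->s8; s5-1->s8; s6-0->s6; s6-1->s6; s7-0->s6; s7-1->s9; s8-0->s9; s8-1->s9; s9-0->s6; s9-1->s6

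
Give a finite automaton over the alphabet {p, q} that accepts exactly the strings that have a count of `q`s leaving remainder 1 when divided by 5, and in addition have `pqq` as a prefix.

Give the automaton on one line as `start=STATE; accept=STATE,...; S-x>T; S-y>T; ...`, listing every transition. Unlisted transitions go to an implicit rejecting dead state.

Handle the two conditions separately and then intersect. The first has 5 states tracking the count of `q`s modulo 5; the second has 5 states tracking whether the input so far still matches the prefix `pqq`. A product state is a pair (one from each), accepting exactly when both do. After merging equivalent states the machine shrinks.
A 9-state machine:
       p  q 
>  A   B  C 
   B   C  D 
   C   C  C 
   D   C  E 
   E   E  F 
   F   F  G 
   G   G  H 
   H   H  I 
 * I   I  E 
(> = start, * = accepting)

start=A; accept=I; A-p>B; A-q>C; B-p>C; B-q>D; C-p>C; C-q>C; D-p>C; D-q>E; E-p>E; E-q>F; F-p>F; F-q>G; G-p>G; G-q>H; H-p>H; H-q>I; I-p>I; I-q>E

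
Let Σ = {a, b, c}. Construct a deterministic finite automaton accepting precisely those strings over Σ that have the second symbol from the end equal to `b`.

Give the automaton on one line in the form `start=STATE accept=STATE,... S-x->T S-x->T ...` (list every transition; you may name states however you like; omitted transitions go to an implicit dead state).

A DFA must remember the last 2 symbols (since which symbol is second-to-last isn't known until the input ends). Use one state per possible window of the last ≤2 symbols; accept from those whose window starts with `b`.
A 13-state machine:
          a    b    c  
>  S0     S1   S2   S3 
   S1     S4   S5   S6 
   S2     S7   S8   S9 
   S3    S10  S11  S12 
   S4     S4   S5   S6 
   S5     S7   S8   S9 
   S6    S10  S11  S12 
 * S7     S4   S5   S6 
 * S8     S7   S8   S9 
 * S9    S10  S11  S12 
   S10    S4   S5   S6 
   S11    S7   S8   S9 
   S12   S10  S11  S12 
(> = start, * = accepting)

start=S0 accept=S7,S8,S9 S0-a->S1 S0-b->S2 S0-c->S3 S1-a->S4 S1-b->S5 S1-c->S6 S2-a->S7 S2-b->S8 S2-c->S9 S3-a->S10 S3-b->S11 S3-c->S12 S4-a->S4 S4-b->S5 S4-c->S6 S5-a->S7 S5-b->S8 S5-c->S9 S6-a->S10 S6-b->S11 S6-c->S12 S7-a->S4 S7-b->S5 S7-c->S6 S8-a->S7 S8-b->S8 S8-c->S9 S9-a->S10 S9-b->S11 S9-c->S12 S10-a->S4 S10-b->S5 S10-c->S6 S11-a->S7 S11-b->S8 S11-c->S9 S12-a->S10 S12-b->S11 S12-c->S12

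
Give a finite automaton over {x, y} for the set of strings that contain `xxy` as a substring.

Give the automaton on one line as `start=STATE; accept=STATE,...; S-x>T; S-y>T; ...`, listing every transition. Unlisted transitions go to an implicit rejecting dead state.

start=S0; accept=S3; S0-x>S1; S0-y>S0; S1-x>S2; S1-y>S0; S2-x>S2; S2-y>S3; S3-x>S3; S3-y>S3

Track how much of `xxy` has been matched so far: state S0 is no progress, S3 is the absorbing accept state reached once `xxy` has occurred. Intermediate states record partial matches; on a mismatch, fall back to the longest reusable overlap.
        x   y  
>  S0   S1  S0 
   S1   S2  S0 
   S2   S2  S3 
 * S3   S3  S3 
(> = start, * = accepting)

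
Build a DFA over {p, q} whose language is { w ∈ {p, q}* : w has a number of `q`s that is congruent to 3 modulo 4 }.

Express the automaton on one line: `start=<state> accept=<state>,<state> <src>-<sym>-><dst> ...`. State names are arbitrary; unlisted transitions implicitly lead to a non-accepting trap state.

start=s0 accept=s3 s0-p->s0 s0-q->s1 s1-p->s1 s1-q->s2 s2-p->s2 s2-q->s3 s3-p->s3 s3-q->s0

The only thing that matters is how many `q`s have appeared, reduced mod 4. Use one state per residue: s0 for 0, …, s3 for 3. Reading `q` moves to the next residue; anything else stays put. s3 is accepting.
With 4 states:
        p   q  
>  s0   s0  s1 
   s1   s1  s2 
   s2   s2  s3 
 * s3   s3  s0 
(> = start, * = accepting)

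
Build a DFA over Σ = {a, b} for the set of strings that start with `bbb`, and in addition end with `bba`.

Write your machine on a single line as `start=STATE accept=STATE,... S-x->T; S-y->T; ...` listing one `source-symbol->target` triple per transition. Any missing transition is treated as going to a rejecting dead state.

Run two small machines in parallel and take their product. The first has 5 states tracking whether the input so far still matches the prefix `bbb`; the second has 4 states tracking how much of the suffix `bba` has currently been matched. A product state is a pair (one from each), accepting exactly when both do.
An 11-state machine:
          a    b  
>  q0     q1   q2 
   q1     q1   q3 
   q2     q1   q4 
   q3     q1   q5 
   q4     q6   q7 
   q5     q6   q5 
   q6     q1   q3 
   q7     q8   q7 
 * q8     q9  q10 
   q9     q9  q10 
   q10    q9   q7 
(> = start, * = accepting)

start=q0; accept=q8; q0-a->q1; q0-b->q2; q1-a->q1; q1-b->q3; q2-a->q1; q2-b->q4; q3-a->q1; q3-b->q5; q4-a->q6; q4-b->q7; q5-a->q6; q5-b->q5; q6-a->q1; q6-b->q3; q7-a->q8; q7-b->q7; q8-a->q9; q8-b->q10; q9-a->q9; q9-b->q10; q10-a->q9; q10-b->q7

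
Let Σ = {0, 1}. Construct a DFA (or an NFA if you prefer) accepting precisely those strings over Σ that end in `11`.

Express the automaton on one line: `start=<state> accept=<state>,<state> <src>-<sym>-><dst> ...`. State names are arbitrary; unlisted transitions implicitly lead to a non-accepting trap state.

start=q0 accept=q2 q0-0->q0 q0-1->q1 q1-0->q0 q1-1->q2 q2-0->q0 q2-1->q2

Remember how much of `11` the current input suffix matches. State q0 means no match yet; q1 means the last symbol is `1`; q2 means the last 2 symbols are `11`. Only q2 accepts. On a mismatch, fall back to the longest proper suffix that is still a prefix of `11`.
A 3-state machine:
        0   1  
>  q0   q0  q1 
   q1   q0  q2 
 * q2   q0  q2 
(> = start, * = accepting)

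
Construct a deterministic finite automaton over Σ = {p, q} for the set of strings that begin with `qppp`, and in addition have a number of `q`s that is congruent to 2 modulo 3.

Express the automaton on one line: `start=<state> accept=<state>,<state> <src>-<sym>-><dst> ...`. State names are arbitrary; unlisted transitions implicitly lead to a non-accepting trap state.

start=S0 accept=S6 S0-p->S1 S0-q->S2 S1-p->S1 S1-q->S1 S2-p->S3 S2-q->S1 S3-p->S4 S3-q->S1 S4-p->S5 S4-q->S1 S5-p->S5 S5-q->S6 S6-p->S6 S6-q->S7 S7-p->S7 S7-q->S5

Handle the two conditions separately and then intersect. One (6 states) tracks whether the input so far still matches the prefix `qppp`; the other (3 states) tracks the count of `q`s modulo 3. Each combined state is a pair, one component from each; accept when both components accept. After merging equivalent states the machine shrinks.
8 states suffice.
        p   q  
>  S0   S1  S2 
   S1   S1  S1 
   S2   S3  S1 
   S3   S4  S1 
   S4   S5  S1 
   S5   S5  S6 
 * S6   S6  S7 
   S7   S7  S5 
(> = start, * = accepting)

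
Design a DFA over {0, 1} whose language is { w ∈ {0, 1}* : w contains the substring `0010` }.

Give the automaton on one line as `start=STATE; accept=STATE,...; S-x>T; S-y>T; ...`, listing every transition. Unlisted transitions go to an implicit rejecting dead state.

States A..D record the length of the longest prefix of `0010` that matches the current input suffix. Reaching E means `0010` has been seen, and we stay there forever. Accept from E.
A 5-state machine:
       0  1 
>  A   B  A 
   B   C  A 
   C   C  D 
   D   E  A 
 * E   E  E 
(> = start, * = accepting)

start=A; accept=E; A-0>B; A-1>A; B-0>C; B-1>A; C-0>C; C-1>D; D-0>E; D-1>A; E-0>E; E-1>E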